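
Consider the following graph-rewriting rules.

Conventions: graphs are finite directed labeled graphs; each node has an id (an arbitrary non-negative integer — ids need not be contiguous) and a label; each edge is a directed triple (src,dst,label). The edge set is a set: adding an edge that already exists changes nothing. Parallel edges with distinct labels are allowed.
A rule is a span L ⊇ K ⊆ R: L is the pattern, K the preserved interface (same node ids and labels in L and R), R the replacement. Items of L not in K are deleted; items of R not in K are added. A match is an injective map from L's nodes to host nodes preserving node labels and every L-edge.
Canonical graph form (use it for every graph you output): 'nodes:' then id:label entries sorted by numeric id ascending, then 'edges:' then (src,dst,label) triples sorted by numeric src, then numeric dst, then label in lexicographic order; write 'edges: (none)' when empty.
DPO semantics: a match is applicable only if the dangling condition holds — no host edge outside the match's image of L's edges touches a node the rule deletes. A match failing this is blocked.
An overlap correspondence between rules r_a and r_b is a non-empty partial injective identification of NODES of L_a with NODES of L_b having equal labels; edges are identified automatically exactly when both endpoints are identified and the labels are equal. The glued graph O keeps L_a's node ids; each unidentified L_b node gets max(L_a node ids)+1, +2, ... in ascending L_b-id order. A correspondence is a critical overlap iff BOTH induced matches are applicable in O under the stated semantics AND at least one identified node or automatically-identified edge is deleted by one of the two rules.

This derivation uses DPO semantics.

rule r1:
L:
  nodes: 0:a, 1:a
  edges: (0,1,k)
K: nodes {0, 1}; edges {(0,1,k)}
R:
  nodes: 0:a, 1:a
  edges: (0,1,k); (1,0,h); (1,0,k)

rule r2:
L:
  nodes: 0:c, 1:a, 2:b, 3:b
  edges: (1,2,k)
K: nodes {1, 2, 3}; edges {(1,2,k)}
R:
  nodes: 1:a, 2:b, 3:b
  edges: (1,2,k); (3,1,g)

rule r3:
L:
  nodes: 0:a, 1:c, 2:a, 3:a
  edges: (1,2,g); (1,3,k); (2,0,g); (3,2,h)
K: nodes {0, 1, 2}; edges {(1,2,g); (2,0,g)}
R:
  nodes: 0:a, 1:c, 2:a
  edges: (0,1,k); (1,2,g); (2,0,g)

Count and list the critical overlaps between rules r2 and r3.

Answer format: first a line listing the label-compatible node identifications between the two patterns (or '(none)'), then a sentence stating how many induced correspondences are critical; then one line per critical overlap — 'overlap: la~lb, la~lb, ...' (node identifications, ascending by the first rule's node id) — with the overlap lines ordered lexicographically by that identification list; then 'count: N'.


label-compatible node identifications between L(r2) and L(r3): 0~1, 1~0, 1~2, 1~3
0 of the induced correspondences are critical overlaps of r2 and r3.
count: 0


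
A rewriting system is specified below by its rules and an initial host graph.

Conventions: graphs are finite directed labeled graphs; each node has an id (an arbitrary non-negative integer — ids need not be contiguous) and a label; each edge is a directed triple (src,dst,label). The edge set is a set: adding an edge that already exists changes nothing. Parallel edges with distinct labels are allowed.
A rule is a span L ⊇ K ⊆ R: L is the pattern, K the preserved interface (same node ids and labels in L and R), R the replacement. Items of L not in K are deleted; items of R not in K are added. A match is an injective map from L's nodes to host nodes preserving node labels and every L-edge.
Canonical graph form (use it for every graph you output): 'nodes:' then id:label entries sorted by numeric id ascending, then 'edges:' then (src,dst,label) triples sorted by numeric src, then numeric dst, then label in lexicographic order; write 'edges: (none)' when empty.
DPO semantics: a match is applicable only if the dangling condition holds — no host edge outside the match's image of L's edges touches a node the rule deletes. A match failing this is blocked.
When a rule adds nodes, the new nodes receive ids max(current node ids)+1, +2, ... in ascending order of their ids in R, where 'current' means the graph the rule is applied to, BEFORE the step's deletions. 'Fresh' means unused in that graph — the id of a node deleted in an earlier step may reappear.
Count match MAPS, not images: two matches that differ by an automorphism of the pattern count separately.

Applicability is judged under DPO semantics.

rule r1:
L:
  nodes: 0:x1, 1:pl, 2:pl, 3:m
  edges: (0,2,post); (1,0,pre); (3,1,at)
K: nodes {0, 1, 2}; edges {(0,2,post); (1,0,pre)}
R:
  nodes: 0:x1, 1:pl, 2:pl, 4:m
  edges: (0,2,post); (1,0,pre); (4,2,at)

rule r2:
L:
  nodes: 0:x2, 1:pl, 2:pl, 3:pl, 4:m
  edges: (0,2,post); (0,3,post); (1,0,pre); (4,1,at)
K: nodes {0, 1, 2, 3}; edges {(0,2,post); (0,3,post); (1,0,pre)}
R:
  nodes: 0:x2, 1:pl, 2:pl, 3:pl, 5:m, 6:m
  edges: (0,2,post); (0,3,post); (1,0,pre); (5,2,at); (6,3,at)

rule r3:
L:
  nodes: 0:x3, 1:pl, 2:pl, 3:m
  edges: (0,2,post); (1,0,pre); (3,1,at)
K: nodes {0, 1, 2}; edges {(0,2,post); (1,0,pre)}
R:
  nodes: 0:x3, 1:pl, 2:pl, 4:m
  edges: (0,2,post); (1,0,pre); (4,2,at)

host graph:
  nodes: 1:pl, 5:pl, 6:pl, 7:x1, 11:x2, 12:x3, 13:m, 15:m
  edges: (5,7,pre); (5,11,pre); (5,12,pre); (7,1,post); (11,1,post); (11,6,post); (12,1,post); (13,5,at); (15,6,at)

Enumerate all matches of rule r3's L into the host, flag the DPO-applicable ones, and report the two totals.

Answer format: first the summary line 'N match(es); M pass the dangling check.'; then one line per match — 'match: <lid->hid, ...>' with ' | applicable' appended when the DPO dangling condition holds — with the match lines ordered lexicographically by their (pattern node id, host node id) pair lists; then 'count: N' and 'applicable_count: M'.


1 match(es); 1 pass the dangling check.
match: 0->12, 1->5, 2->1, 3->13 | applicable
count: 1
applicable_count: 1


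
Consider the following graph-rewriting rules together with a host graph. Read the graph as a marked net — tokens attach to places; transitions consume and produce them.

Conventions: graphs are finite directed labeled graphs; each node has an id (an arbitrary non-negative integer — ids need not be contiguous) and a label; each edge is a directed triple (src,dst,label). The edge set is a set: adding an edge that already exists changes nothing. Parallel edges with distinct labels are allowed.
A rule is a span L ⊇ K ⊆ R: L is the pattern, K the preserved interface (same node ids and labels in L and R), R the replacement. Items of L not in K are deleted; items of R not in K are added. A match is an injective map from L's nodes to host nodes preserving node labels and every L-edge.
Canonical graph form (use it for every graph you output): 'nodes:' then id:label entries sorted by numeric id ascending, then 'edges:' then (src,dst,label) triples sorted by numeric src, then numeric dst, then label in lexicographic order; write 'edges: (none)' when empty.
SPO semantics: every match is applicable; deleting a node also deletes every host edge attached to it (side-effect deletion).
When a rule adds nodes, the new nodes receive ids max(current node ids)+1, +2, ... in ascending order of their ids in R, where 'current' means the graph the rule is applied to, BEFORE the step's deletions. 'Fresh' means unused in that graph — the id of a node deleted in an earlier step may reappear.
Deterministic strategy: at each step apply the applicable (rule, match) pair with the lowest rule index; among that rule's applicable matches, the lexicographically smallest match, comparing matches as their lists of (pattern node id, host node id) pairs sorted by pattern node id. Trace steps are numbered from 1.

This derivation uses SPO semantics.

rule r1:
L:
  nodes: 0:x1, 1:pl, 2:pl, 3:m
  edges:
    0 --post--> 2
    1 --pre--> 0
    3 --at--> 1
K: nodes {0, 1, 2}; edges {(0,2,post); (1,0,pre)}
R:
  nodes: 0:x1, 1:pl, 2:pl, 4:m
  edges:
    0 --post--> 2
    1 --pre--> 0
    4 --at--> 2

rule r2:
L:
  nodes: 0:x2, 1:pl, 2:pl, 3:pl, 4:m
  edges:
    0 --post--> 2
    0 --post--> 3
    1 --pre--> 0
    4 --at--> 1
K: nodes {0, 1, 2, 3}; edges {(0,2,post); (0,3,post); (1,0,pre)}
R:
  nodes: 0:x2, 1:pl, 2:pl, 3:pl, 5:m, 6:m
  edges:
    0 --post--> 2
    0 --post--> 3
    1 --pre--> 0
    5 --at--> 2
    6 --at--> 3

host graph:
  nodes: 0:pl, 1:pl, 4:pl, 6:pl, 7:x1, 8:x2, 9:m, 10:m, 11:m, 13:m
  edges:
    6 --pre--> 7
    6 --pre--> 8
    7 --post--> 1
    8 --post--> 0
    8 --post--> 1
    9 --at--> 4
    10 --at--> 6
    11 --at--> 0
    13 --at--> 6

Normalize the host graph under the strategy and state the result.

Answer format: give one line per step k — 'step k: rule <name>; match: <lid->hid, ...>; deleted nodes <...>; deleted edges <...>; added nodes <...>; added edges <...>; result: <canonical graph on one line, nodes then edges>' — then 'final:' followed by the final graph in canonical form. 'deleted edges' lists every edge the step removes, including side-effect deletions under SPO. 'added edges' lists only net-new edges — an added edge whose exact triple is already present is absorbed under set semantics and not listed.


step 1: rule r1; match: 0->7, 1->6, 2->1, 3->10; deleted nodes 10; deleted edges (10,6,at); added nodes 14; added edges (14,1,at); result: nodes: 0:pl, 1:pl, 4:pl, 6:pl, 7:x1, 8:x2, 9:m, 11:m, 13:m, 14:m edges: (6,7,pre); (6,8,pre); (7,1,post); (8,0,post); (8,1,post); (9,4,at); (11,0,at); (13,6,at); (14,1,at)
step 2: rule r1; match: 0->7, 1->6, 2->1, 3->13; deleted nodes 13; deleted edges (13,6,at); added nodes 15; added edges (15,1,at); result: nodes: 0:pl, 1:pl, 4:pl, 6:pl, 7:x1, 8:x2, 9:m, 11:m, 14:m, 15:m edges: (6,7,pre); (6,8,pre); (7,1,post); (8,0,post); (8,1,post); (9,4,at); (11,0,at); (14,1,at); (15,1,at)
final:
nodes: 0:pl, 1:pl, 4:pl, 6:pl, 7:x1, 8:x2, 9:m, 11:m, 14:m, 15:m
edges: (6,7,pre); (6,8,pre); (7,1,post); (8,0,post); (8,1,post); (9,4,at); (11,0,at); (14,1,at); (15,1,at)


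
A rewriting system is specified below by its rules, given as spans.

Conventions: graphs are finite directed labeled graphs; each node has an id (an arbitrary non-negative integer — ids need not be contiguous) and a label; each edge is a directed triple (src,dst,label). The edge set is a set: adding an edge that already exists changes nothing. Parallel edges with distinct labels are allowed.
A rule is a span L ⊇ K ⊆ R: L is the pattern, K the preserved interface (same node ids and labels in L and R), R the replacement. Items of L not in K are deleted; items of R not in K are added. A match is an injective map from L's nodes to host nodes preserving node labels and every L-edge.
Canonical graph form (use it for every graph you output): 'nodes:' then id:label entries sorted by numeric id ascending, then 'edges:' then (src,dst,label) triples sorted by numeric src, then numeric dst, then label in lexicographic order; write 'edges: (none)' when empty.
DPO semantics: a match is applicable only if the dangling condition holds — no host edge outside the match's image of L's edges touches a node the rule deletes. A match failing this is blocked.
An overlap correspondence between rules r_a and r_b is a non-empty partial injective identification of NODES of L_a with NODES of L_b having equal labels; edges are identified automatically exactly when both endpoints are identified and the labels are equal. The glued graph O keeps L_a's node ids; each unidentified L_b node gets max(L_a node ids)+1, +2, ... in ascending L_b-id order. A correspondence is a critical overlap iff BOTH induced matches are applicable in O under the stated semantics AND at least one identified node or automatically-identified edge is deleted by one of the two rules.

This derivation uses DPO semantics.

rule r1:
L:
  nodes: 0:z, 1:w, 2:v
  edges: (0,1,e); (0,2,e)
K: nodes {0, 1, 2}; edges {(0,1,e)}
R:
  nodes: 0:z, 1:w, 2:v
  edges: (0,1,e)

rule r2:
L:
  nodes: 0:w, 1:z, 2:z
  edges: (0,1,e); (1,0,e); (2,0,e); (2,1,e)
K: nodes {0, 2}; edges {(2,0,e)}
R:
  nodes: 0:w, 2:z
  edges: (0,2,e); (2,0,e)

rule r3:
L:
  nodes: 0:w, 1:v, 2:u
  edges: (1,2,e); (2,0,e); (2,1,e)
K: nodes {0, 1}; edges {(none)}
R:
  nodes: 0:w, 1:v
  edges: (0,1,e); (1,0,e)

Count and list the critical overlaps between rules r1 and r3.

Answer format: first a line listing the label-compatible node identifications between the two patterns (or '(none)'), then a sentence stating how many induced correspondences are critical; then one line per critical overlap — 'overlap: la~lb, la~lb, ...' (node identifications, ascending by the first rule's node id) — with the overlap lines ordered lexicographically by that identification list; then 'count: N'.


label-compatible node identifications between L(r1) and L(r3): 1~0, 2~1
0 of the induced correspondences are critical overlaps of r1 and r3.
count: 0


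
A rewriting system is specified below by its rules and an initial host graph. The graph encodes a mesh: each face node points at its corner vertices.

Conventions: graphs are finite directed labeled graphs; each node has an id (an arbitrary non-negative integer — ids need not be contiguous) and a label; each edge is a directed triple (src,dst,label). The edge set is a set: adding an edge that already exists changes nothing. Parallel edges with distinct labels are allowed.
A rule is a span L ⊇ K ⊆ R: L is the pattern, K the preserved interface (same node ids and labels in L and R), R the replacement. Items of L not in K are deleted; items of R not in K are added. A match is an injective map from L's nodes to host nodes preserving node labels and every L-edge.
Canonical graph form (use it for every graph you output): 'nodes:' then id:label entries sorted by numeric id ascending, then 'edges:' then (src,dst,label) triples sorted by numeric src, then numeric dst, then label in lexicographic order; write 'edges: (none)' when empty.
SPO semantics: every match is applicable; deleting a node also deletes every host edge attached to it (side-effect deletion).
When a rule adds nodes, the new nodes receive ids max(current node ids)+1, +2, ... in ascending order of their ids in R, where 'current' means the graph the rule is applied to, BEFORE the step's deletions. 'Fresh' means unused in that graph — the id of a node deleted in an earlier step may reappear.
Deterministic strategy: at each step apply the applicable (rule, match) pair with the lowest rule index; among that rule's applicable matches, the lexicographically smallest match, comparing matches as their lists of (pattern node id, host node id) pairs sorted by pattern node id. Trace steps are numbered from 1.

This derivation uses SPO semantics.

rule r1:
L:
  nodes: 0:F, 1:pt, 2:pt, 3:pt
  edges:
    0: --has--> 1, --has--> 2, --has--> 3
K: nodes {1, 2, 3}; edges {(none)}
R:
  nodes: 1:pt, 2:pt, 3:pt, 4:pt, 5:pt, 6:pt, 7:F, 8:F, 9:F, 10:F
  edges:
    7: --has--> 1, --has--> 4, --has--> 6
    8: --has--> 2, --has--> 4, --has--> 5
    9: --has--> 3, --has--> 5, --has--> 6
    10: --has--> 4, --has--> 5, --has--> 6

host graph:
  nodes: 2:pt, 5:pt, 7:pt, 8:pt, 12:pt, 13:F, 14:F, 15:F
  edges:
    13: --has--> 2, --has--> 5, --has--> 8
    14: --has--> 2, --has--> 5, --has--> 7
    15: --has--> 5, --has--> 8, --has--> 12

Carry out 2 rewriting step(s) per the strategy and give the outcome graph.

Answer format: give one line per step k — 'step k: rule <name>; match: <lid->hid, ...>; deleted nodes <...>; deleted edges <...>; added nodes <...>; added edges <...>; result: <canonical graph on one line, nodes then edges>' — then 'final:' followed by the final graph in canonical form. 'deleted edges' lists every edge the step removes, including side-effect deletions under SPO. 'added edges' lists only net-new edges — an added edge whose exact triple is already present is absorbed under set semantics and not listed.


step 1: rule r1; match: 0->13, 1->2, 2->5, 3->8; deleted nodes 13; deleted edges (13,2,has); (13,5,has); (13,8,has); added nodes 16, 17, 18, 19, 20, 21, 22; added edges (19,2,has); (19,16,has); (19,18,has); (20,5,has); (20,16,has); (20,17,has); (21,8,has); (21,17,has); (21,18,has); (22,16,has); (22,17,has); (22,18,has); result: nodes: 2:pt, 5:pt, 7:pt, 8:pt, 12:pt, 14:F, 15:F, 16:pt, 17:pt, 18:pt, 19:F, 20:F, 21:F, 22:F edges: (14,2,has); (14,5,has); (14,7,has); (15,5,has); (15,8,has); (15,12,has); (19,2,has); (19,16,has); (19,18,has); (20,5,has); (20,16,has); (20,17,has); (21,8,has); (21,17,has); (21,18,has); (22,16,has); (22,17,has); (22,18,has)
step 2: rule r1; match: 0->14, 1->2, 2->5, 3->7; deleted nodes 14; deleted edges (14,2,has); (14,5,has); (14,7,has); added nodes 23, 24, 25, 26, 27, 28, 29; added edges (26,2,has); (26,23,has); (26,25,has); (27,5,has); (27,23,has); (27,24,has); (28,7,has); (28,24,has); (28,25,has); (29,23,has); (29,24,has); (29,25,has); result: nodes: 2:pt, 5:pt, 7:pt, 8:pt, 12:pt, 15:F, 16:pt, 17:pt, 18:pt, 19:F, 20:F, 21:F, 22:F, 23:pt, 24:pt, 25:pt, 26:F, 27:F, 28:F, 29:F edges: (15,5,has); (15,8,has); (15,12,has); (19,2,has); (19,16,has); (19,18,has); (20,5,has); (20,16,has); (20,17,has); (21,8,has); (21,17,has); (21,18,has); (22,16,has); (22,17,has); (22,18,has); (26,2,has); (26,23,has); (26,25,has); (27,5,has); (27,23,has); (27,24,has); (28,7,has); (28,24,has); (28,25,has); (29,23,has); (29,24,has); (29,25,has)
final:
nodes: 2:pt, 5:pt, 7:pt, 8:pt, 12:pt, 15:F, 16:pt, 17:pt, 18:pt, 19:F, 20:F, 21:F, 22:F, 23:pt, 24:pt, 25:pt, 26:F, 27:F, 28:F, 29:F
edges: (15,5,has); (15,8,has); (15,12,has); (19,2,has); (19,16,has); (19,18,has); (20,5,has); (20,16,has); (20,17,has); (21,8,has); (21,17,has); (21,18,has); (22,16,has); (22,17,has); (22,18,has); (26,2,has); (26,23,has); (26,25,has); (27,5,has); (27,23,has); (27,24,has); (28,7,has); (28,24,has); (28,25,has); (29,23,has); (29,24,has); (29,25,has)


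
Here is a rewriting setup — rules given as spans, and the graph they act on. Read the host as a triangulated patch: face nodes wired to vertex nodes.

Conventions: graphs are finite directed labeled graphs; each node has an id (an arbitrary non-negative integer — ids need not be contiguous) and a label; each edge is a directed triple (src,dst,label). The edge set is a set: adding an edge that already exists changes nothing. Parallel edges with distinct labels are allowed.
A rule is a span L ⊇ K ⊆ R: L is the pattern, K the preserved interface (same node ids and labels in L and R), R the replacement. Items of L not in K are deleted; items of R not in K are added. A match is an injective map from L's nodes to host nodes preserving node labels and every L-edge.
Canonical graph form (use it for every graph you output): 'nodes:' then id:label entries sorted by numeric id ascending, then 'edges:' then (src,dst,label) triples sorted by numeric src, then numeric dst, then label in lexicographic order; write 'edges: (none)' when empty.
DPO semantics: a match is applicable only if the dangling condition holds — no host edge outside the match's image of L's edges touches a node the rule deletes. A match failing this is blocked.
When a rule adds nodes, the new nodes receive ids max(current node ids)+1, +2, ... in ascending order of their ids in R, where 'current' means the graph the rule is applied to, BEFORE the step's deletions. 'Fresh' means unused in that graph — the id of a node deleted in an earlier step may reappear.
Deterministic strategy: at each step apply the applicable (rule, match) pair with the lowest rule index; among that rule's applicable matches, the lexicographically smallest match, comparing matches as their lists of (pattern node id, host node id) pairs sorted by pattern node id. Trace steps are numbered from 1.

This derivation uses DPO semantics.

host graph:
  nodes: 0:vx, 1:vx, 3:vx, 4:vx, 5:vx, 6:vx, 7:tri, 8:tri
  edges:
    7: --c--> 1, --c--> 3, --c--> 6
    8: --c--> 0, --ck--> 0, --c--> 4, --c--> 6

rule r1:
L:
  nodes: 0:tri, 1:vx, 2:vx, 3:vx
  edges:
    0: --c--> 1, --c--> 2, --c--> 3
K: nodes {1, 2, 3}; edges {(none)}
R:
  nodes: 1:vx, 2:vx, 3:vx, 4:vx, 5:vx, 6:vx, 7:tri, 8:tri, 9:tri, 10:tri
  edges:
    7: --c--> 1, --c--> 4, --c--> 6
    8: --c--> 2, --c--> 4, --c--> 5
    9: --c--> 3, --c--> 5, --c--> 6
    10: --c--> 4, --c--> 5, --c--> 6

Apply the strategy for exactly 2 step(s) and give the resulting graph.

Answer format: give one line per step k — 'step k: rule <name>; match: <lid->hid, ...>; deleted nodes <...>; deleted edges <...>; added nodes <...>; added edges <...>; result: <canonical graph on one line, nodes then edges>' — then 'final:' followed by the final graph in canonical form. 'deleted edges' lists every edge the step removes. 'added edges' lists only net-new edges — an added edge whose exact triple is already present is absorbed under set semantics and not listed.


step 1: rule r1; match: 0->7, 1->1, 2->3, 3->6; deleted nodes 7; deleted edges (7,1,c); (7,3,c); (7,6,c); added nodes 9, 10, 11, 12, 13, 14, 15; added edges (12,1,c); (12,9,c); (12,11,c); (13,3,c); (13,9,c); (13,10,c); (14,6,c); (14,10,c); (14,11,c); (15,9,c); (15,10,c); (15,11,c); result: nodes: 0:vx, 1:vx, 3:vx, 4:vx, 5:vx, 6:vx, 8:tri, 9:vx, 10:vx, 11:vx, 12:tri, 13:tri, 14:tri, 15:tri edges: (8,0,c); (8,0,ck); (8,4,c); (8,6,c); (12,1,c); (12,9,c); (12,11,c); (13,3,c); (13,9,c); (13,10,c); (14,6,c); (14,10,c); (14,11,c); (15,9,c); (15,10,c); (15,11,c)
step 2: rule r1; match: 0->12, 1->1, 2->9, 3->11; deleted nodes 12; deleted edges (12,1,c); (12,9,c); (12,11,c); added nodes 16, 17, 18, 19, 20, 21, 22; added edges (19,1,c); (19,16,c); (19,18,c); (20,9,c); (20,16,c); (20,17,c); (21,11,c); (21,17,c); (21,18,c); (22,16,c); (22,17,c); (22,18,c); result: nodes: 0:vx, 1:vx, 3:vx, 4:vx, 5:vx, 6:vx, 8:tri, 9:vx, 10:vx, 11:vx, 13:tri, 14:tri, 15:tri, 16:vx, 17:vx, 18:vx, 19:tri, 20:tri, 21:tri, 22:tri edges: (8,0,c); (8,0,ck); (8,4,c); (8,6,c); (13,3,c); (13,9,c); (13,10,c); (14,6,c); (14,10,c); (14,11,c); (15,9,c); (15,10,c); (15,11,c); (19,1,c); (19,16,c); (19,18,c); (20,9,c); (20,16,c); (20,17,c); (21,11,c); (21,17,c); (21,18,c); (22,16,c); (22,17,c); (22,18,c)
final:
nodes: 0:vx, 1:vx, 3:vx, 4:vx, 5:vx, 6:vx, 8:tri, 9:vx, 10:vx, 11:vx, 13:tri, 14:tri, 15:tri, 16:vx, 17:vx, 18:vx, 19:tri, 20:tri, 21:tri, 22:tri
edges: (8,0,c); (8,0,ck); (8,4,c); (8,6,c); (13,3,c); (13,9,c); (13,10,c); (14,6,c); (14,10,c); (14,11,c); (15,9,c); (15,10,c); (15,11,c); (19,1,c); (19,16,c); (19,18,c); (20,9,c); (20,16,c); (20,17,c); (21,11,c); (21,17,c); (21,18,c); (22,16,c); (22,17,c); (22,18,c)


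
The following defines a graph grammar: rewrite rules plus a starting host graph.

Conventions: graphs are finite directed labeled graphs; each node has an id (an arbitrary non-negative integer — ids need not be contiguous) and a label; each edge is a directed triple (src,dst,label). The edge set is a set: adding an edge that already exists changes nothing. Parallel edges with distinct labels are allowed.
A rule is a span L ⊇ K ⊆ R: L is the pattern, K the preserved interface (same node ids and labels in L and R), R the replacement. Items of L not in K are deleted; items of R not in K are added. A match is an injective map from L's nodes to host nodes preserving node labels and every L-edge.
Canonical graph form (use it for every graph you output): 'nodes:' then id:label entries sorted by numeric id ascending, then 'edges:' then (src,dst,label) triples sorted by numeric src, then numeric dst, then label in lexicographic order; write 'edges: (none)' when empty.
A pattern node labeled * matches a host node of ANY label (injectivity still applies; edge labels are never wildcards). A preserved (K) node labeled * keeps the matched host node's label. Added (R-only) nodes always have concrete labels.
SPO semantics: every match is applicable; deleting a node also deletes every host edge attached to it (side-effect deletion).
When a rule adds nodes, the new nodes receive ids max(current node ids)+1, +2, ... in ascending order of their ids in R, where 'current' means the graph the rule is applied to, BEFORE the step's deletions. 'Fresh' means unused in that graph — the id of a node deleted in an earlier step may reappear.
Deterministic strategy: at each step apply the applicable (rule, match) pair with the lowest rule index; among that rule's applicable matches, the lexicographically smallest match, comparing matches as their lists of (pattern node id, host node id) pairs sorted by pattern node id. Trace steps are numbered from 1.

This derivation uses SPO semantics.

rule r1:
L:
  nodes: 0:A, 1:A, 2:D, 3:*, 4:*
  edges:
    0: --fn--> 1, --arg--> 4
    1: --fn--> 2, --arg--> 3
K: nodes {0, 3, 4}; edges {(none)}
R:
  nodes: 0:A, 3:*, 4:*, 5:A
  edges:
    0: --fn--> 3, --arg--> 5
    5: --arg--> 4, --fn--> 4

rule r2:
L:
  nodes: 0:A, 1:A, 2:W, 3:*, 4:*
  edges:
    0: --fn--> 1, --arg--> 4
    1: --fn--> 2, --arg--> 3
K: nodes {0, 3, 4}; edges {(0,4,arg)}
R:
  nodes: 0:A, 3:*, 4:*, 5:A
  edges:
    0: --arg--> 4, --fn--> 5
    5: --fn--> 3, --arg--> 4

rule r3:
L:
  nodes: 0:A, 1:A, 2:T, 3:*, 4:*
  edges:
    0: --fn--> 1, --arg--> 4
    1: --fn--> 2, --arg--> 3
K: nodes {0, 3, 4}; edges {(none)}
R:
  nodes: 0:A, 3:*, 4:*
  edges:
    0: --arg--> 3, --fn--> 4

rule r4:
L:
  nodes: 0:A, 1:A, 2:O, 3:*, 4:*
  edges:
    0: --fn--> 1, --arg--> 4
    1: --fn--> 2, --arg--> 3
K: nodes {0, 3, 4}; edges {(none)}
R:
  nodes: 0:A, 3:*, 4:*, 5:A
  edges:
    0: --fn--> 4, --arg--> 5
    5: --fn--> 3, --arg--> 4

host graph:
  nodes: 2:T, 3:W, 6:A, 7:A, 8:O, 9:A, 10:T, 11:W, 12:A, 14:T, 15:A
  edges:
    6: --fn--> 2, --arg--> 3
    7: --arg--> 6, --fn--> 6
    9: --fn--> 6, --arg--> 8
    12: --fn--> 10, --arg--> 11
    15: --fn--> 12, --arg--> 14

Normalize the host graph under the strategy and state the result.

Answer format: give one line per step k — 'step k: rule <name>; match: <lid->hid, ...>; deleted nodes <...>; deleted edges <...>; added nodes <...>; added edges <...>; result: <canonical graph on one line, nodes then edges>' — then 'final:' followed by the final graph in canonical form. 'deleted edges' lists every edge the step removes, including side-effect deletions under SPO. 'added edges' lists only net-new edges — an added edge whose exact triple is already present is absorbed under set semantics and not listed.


step 1: rule r3; match: 0->9, 1->6, 2->2, 3->3, 4->8; deleted nodes 2, 6; deleted edges (6,2,fn); (6,3,arg); (7,6,arg); (7,6,fn); (9,6,fn); (9,8,arg); added nodes (none); added edges (9,3,arg); (9,8,fn); result: nodes: 3:W, 7:A, 8:O, 9:A, 10:T, 11:W, 12:A, 14:T, 15:A edges: (9,3,arg); (9,8,fn); (12,10,fn); (12,11,arg); (15,12,fn); (15,14,arg)
step 2: rule r3; match: 0->15, 1->12, 2->10, 3->11, 4->14; deleted nodes 10, 12; deleted edges (12,10,fn); (12,11,arg); (15,12,fn); (15,14,arg); added nodes (none); added edges (15,11,arg); (15,14,fn); result: nodes: 3:W, 7:A, 8:O, 9:A, 11:W, 14:T, 15:A edges: (9,3,arg); (9,8,fn); (15,11,arg); (15,14,fn)
final:
nodes: 3:W, 7:A, 8:O, 9:A, 11:W, 14:T, 15:A
edges: (9,3,arg); (9,8,fn); (15,11,arg); (15,14,fn)


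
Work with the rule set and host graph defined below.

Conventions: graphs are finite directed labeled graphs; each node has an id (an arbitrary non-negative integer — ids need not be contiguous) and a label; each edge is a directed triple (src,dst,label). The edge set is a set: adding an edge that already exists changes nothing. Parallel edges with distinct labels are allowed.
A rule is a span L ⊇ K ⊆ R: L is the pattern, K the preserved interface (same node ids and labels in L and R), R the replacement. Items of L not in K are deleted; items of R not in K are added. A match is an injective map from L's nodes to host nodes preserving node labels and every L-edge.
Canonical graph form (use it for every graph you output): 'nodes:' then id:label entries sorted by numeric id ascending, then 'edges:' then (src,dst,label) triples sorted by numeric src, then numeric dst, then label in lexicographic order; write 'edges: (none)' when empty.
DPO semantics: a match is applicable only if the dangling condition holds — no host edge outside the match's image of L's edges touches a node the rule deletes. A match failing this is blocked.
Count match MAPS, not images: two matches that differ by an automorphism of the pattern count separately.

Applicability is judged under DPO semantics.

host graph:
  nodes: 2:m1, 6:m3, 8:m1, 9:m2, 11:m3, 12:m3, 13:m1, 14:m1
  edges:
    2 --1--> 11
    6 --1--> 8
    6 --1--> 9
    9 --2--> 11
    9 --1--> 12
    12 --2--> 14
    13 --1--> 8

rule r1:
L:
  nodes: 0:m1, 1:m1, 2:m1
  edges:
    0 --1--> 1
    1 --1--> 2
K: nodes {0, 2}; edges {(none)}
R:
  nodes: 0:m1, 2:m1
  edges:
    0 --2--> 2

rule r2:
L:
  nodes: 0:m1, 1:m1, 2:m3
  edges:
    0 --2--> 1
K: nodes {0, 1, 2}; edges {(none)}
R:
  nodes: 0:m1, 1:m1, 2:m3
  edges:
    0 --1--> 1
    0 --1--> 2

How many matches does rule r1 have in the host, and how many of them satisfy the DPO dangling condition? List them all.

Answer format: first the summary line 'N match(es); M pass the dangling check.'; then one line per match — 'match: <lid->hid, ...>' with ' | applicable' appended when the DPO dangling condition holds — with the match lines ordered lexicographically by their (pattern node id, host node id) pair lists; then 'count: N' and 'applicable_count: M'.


0 match(es); 0 pass the dangling check.
count: 0
applicable_count: 0


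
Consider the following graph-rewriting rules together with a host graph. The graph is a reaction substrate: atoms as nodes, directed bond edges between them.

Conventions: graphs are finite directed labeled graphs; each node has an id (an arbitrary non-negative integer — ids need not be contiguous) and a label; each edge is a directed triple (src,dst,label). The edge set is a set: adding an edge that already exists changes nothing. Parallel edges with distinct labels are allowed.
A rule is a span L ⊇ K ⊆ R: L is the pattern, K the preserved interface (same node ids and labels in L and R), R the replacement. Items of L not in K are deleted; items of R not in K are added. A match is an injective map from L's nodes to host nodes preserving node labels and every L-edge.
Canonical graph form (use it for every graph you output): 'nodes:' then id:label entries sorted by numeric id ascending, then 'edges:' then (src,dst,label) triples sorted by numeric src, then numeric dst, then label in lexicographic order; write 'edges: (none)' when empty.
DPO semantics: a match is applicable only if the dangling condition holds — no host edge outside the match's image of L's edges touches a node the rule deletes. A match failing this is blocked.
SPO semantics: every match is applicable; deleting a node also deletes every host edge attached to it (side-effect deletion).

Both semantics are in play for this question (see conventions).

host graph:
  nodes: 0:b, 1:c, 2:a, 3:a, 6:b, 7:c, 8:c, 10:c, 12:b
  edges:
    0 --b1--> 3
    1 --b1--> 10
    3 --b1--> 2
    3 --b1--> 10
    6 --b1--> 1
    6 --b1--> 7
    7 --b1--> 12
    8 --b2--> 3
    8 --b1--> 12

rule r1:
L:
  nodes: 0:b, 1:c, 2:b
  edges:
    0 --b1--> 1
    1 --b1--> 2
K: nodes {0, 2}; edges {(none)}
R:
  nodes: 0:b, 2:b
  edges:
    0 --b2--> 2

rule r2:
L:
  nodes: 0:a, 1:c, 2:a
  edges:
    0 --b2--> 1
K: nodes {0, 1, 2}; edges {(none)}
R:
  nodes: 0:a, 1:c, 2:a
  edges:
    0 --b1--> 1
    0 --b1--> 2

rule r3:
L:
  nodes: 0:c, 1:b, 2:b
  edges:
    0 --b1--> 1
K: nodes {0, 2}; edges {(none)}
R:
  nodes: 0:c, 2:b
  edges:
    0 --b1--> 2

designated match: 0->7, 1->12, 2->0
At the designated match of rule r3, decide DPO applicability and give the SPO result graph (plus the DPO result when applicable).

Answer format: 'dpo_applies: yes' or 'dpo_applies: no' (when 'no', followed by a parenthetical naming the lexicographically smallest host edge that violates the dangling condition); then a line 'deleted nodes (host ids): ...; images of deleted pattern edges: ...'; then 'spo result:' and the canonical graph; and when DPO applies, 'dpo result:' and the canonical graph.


dpo_applies: no
(the rule deletes node 12, which keeps host edge (8,12,b1) outside the match image — the dangling condition fails, DPO blocks; SPO proceeds and side-deletes such edges)
deleted nodes (host ids): 12; images of deleted pattern edges: (7,12,b1)
spo result:
nodes: 0:b, 1:c, 2:a, 3:a, 6:b, 7:c, 8:c, 10:c
edges: (0,3,b1); (1,10,b1); (3,2,b1); (3,10,b1); (6,1,b1); (6,7,b1); (7,0,b1); (8,3,b2)


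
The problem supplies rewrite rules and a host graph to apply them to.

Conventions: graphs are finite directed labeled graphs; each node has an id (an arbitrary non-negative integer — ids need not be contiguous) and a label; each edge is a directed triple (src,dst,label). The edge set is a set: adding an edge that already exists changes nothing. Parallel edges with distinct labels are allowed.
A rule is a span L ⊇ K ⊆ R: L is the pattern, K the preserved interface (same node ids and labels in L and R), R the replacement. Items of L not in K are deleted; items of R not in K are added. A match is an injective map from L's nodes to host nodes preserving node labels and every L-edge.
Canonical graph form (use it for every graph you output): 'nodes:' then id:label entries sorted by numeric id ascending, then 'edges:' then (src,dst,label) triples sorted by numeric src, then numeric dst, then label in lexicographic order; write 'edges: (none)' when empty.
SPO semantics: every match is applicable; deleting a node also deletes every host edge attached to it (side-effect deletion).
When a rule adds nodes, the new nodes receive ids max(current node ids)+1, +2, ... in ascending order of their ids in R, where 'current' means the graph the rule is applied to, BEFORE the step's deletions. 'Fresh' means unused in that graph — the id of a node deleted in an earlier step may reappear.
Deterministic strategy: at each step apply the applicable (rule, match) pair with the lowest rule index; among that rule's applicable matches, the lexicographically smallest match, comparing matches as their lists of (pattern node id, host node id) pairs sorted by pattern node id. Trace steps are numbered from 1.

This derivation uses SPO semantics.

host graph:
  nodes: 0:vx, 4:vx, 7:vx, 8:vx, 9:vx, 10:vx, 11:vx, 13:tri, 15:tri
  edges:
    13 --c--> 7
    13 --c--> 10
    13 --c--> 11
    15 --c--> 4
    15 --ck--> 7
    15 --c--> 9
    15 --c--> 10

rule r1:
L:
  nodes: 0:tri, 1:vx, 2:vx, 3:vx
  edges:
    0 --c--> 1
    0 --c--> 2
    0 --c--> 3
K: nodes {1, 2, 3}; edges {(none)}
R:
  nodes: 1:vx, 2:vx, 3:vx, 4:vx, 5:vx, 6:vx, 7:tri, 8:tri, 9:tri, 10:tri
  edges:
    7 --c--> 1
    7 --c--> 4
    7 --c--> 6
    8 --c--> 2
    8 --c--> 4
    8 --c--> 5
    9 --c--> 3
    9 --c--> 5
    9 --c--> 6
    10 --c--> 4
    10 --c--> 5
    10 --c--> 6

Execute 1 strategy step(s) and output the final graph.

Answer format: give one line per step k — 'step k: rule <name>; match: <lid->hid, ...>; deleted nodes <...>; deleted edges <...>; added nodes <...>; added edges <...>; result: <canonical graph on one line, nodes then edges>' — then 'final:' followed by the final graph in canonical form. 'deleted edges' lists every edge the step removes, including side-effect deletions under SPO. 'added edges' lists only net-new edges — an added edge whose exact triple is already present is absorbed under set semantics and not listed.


step 1: rule r1; match: 0->13, 1->7, 2->10, 3->11; deleted nodes 13; deleted edges (13,7,c); (13,10,c); (13,11,c); added nodes 16, 17, 18, 19, 20, 21, 22; added edges (19,7,c); (19,16,c); (19,18,c); (20,10,c); (20,16,c); (20,17,c); (21,11,c); (21,17,c); (21,18,c); (22,16,c); (22,17,c); (22,18,c); result: nodes: 0:vx, 4:vx, 7:vx, 8:vx, 9:vx, 10:vx, 11:vx, 15:tri, 16:vx, 17:vx, 18:vx, 19:tri, 20:tri, 21:tri, 22:tri edges: (15,4,c); (15,7,ck); (15,9,c); (15,10,c); (19,7,c); (19,16,c); (19,18,c); (20,10,c); (20,16,c); (20,17,c); (21,11,c); (21,17,c); (21,18,c); (22,16,c); (22,17,c); (22,18,c)
final:
nodes: 0:vx, 4:vx, 7:vx, 8:vx, 9:vx, 10:vx, 11:vx, 15:tri, 16:vx, 17:vx, 18:vx, 19:tri, 20:tri, 21:tri, 22:tri
edges: (15,4,c); (15,7,ck); (15,9,c); (15,10,c); (19,7,c); (19,16,c); (19,18,c); (20,10,c); (20,16,c); (20,17,c); (21,11,c); (21,17,c); (21,18,c); (22,16,c); (22,17,c); (22,18,c)


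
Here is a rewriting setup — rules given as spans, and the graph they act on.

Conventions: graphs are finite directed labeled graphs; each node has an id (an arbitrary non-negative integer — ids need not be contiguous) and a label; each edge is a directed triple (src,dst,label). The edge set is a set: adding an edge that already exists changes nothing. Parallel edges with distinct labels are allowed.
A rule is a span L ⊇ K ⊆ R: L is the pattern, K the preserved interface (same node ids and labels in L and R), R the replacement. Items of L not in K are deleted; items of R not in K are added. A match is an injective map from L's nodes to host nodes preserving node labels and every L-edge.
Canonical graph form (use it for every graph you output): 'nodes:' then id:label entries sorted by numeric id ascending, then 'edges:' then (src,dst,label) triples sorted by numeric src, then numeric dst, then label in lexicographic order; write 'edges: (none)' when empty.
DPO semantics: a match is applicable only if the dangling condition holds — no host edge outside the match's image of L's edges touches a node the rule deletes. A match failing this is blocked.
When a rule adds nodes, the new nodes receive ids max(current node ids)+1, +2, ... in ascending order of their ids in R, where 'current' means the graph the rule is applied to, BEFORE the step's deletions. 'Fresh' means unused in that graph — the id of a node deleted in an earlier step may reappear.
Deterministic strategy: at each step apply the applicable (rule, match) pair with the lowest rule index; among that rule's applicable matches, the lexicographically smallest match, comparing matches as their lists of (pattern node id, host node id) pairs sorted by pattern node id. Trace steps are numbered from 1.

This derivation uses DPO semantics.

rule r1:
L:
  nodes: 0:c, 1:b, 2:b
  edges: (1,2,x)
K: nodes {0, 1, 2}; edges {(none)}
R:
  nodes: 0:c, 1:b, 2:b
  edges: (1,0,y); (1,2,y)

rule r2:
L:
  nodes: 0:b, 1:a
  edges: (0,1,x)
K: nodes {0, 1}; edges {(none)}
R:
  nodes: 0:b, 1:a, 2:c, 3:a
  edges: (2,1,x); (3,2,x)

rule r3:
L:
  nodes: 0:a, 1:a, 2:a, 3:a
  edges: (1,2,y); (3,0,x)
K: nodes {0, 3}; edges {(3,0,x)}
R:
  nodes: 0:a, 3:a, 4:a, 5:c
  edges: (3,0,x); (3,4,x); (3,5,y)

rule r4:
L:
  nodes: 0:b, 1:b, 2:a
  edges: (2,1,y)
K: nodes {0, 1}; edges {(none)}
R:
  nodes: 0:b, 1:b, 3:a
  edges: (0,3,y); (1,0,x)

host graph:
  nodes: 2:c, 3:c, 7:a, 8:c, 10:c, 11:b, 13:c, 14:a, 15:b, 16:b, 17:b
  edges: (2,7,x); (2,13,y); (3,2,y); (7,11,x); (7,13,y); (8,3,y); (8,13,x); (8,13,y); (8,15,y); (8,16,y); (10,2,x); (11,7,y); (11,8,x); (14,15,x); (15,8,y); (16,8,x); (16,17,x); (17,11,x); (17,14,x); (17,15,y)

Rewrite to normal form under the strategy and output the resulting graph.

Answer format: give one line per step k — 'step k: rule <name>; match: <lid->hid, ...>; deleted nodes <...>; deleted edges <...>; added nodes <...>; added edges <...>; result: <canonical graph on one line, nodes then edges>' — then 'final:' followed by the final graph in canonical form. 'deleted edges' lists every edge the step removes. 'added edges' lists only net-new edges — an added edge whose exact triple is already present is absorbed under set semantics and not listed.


step 1: rule r1; match: 0->2, 1->16, 2->17; deleted nodes (none); deleted edges (16,17,x); added nodes (none); added edges (16,2,y); (16,17,y); result: nodes: 2:c, 3:c, 7:a, 8:c, 10:c, 11:b, 13:c, 14:a, 15:b, 16:b, 17:b edges: (2,7,x); (2,13,y); (3,2,y); (7,11,x); (7,13,y); (8,3,y); (8,13,x); (8,13,y); (8,15,y); (8,16,y); (10,2,x); (11,7,y); (11,8,x); (14,15,x); (15,8,y); (16,2,y); (16,8,x); (16,17,y); (17,11,x); (17,14,x); (17,15,y)
step 2: rule r1; match: 0->2, 1->17, 2->11; deleted nodes (none); deleted edges (17,11,x); added nodes (none); added edges (17,2,y); (17,11,y); result: nodes: 2:c, 3:c, 7:a, 8:c, 10:c, 11:b, 13:c, 14:a, 15:b, 16:b, 17:b edges: (2,7,x); (2,13,y); (3,2,y); (7,11,x); (7,13,y); (8,3,y); (8,13,x); (8,13,y); (8,15,y); (8,16,y); (10,2,x); (11,7,y); (11,8,x); (14,15,x); (15,8,y); (16,2,y); (16,8,x); (16,17,y); (17,2,y); (17,11,y); (17,14,x); (17,15,y)
step 3: rule r2; match: 0->17, 1->14; deleted nodes (none); deleted edges (17,14,x); added nodes 18, 19; added edges (18,14,x); (19,18,x); result: nodes: 2:c, 3:c, 7:a, 8:c, 10:c, 11:b, 13:c, 14:a, 15:b, 16:b, 17:b, 18:c, 19:a edges: (2,7,x); (2,13,y); (3,2,y); (7,11,x); (7,13,y); (8,3,y); (8,13,x); (8,13,y); (8,15,y); (8,16,y); (10,2,x); (11,7,y); (11,8,x); (14,15,x); (15,8,y); (16,2,y); (16,8,x); (16,17,y); (17,2,y); (17,11,y); (17,15,y); (18,14,x); (19,18,x)
final:
nodes: 2:c, 3:c, 7:a, 8:c, 10:c, 11:b, 13:c, 14:a, 15:b, 16:b, 17:b, 18:c, 19:a
edges: (2,7,x); (2,13,y); (3,2,y); (7,11,x); (7,13,y); (8,3,y); (8,13,x); (8,13,y); (8,15,y); (8,16,y); (10,2,x); (11,7,y); (11,8,x); (14,15,x); (15,8,y); (16,2,y); (16,8,x); (16,17,y); (17,2,y); (17,11,y); (17,15,y); (18,14,x); (19,18,x)
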